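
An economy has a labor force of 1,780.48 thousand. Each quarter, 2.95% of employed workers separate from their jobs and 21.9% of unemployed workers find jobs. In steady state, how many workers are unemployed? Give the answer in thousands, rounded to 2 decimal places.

About 211.36 thousand are unemployed in steady state.

Steady-state unemployment rate u* = s/(s+f) = 2.95/(2.95+21.9) = 0.118712.
Unemployed = u* × labor force = 0.118712 × 1,780.48 ≈ 211.36 thousand.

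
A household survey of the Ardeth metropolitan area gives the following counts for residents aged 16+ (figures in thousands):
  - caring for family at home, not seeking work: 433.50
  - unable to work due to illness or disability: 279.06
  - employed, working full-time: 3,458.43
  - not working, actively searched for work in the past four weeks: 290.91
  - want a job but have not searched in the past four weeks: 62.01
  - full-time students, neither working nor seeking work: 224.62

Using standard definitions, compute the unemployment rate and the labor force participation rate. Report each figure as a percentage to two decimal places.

Employed = 3,458.43 thousand.
Unemployed = 290.91 thousand.
Labor force = 3,458.43 + 290.91 = 3,749.34 thousand.
Not in labor force = 433.50 + 279.06 + 62.01 + 224.62 = 999.19 thousand (those not working and not actively searching are outside the labor force — including those who want a job but have given up searching).
Civilian working-age population = 3,749.34 + 999.19 = 4,748.53 thousand.
Unemployment rate = 290.91 / 3,749.34 = 7.76%.
Labor force participation rate = 3,749.34 / 4,748.53 = 78.96%.

Unemployment rate ≈ 7.76%; labor force participation rate ≈ 78.96%.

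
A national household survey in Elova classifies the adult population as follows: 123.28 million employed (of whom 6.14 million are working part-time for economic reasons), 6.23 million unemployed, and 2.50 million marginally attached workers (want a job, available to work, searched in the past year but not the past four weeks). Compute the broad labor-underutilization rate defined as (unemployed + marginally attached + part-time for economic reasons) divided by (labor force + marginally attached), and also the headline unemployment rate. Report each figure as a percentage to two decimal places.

Broad underutilization rate ≈ 11.26%; headline unemployment rate ≈ 4.81%.

Labor force = 123.28 + 6.23 = 129.51 million.
Numerator = 6.23 + 2.50 + 6.14 = 14.87 million.
Denominator = 129.51 + 2.50 = 132.01 million.
Broad rate = 14.87 / 132.01 = 11.26%.
Headline unemployment rate = 6.23 / 129.51 = 4.81%.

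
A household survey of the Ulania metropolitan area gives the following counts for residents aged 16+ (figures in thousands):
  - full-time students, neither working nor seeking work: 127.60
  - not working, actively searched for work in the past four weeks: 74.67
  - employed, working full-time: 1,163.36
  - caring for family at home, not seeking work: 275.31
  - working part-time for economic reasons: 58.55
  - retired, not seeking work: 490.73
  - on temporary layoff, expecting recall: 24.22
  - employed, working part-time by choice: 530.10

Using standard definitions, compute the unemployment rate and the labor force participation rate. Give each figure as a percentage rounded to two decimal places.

Unemployment rate ≈ 5.34%; labor force participation rate ≈ 67.44%.

Employed = 1,163.36 + 58.55 + 530.10 = 1,752.01 thousand (anyone who worked, including part-time for economic reasons, counts as employed).
Unemployed = 74.67 + 24.22 = 98.89 thousand (jobless and actively searching, or on temporary layoff).
Labor force = 1,752.01 + 98.89 = 1,850.90 thousand.
Not in labor force = 127.60 + 275.31 + 490.73 = 893.64 thousand (those not working and not actively searching are outside the labor force).
Civilian working-age population = 1,850.90 + 893.64 = 2,744.54 thousand.
Unemployment rate = 98.89 / 1,850.90 = 5.34%.
Labor force participation rate = 1,850.90 / 2,744.54 = 67.44%.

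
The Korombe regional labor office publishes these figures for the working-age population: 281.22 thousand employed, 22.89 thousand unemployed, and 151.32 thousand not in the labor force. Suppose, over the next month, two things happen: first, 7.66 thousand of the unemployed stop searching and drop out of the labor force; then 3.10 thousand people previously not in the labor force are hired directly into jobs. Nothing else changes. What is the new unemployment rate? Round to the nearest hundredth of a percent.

New unemployment rate ≈ 5.08%.

Initially, labor force = 281.22 + 22.89 = 304.11 thousand, so u = 22.89/304.11 = 7.53%.
After the first change, unemployed and labor force both fall by 7.66 → E = 281.22, U = 15.23, labor force = 296.45 thousand.
After the second change, employed and labor force both rise by 3.10; unemployed unchanged → E = 284.32, U = 15.23, labor force = 299.55 thousand.
New unemployment rate = 15.23 / 299.55 = 5.08%.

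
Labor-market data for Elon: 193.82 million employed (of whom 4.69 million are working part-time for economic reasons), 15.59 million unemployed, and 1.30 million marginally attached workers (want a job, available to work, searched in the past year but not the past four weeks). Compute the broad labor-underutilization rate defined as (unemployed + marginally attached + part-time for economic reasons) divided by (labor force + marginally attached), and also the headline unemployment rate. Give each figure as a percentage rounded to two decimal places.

Broad underutilization rate ≈ 10.24%; headline unemployment rate ≈ 7.44%.

Labor force = 193.82 + 15.59 = 209.41 million.
Numerator = 15.59 + 1.30 + 4.69 = 21.58 million.
Denominator = 209.41 + 1.30 = 210.71 million.
Broad rate = 21.58 / 210.71 = 10.24%.
Headline unemployment rate = 15.59 / 209.41 = 7.44%.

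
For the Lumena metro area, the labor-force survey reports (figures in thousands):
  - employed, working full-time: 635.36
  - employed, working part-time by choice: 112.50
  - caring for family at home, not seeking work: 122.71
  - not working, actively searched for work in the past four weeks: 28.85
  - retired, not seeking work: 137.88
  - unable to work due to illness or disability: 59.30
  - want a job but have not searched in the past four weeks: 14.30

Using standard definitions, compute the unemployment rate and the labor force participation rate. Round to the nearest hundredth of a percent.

Unemployment rate ≈ 3.71%; labor force participation rate ≈ 69.92%.

Employed = 635.36 + 112.50 = 747.86 thousand.
Unemployed = 28.85 thousand.
Labor force = 747.86 + 28.85 = 776.71 thousand.
Not in labor force = 122.71 + 137.88 + 59.30 + 14.30 = 334.19 thousand (those not working and not actively searching are outside the labor force — including those who want a job but have given up searching).
Civilian working-age population = 776.71 + 334.19 = 1,110.90 thousand.
Unemployment rate = 28.85 / 776.71 = 3.71%.
Labor force participation rate = 776.71 / 1,110.90 = 69.92%.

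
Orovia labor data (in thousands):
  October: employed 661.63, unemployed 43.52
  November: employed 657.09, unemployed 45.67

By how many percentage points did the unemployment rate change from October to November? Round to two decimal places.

The unemployment rate changed by +0.33 percentage points.

October: labor force = 661.63 + 43.52 = 705.15; u = 43.52/705.15 = 6.17%.
November: labor force = 657.09 + 45.67 = 702.76; u = 45.67/702.76 = 6.50%.
Change = 6.50% − 6.17% = +0.33 pp.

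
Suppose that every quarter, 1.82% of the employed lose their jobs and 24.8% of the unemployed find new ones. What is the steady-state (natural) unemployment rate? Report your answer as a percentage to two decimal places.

Steady-state unemployment rate ≈ 6.84%.

At steady state the flows balance: s·E = f·U, so U/(E+U) = s/(s+f).
u* = 1.82 / (1.82 + 24.8) = 1.82 / 26.62 = 6.84%.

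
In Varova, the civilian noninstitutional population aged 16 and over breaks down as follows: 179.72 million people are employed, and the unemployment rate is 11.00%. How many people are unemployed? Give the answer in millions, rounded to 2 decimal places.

Let U be the number unemployed. The labor force is E + U, and U/(E+U) = 0.1100.
So U = 0.1100 × 179.72 / (1 − 0.1100) = 19.7692 / 0.8900 ≈ 22.21 million.

About 22.21 million are unemployed.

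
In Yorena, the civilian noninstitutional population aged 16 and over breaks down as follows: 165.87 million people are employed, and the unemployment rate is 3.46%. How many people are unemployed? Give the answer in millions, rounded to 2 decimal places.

Let U be the number unemployed. The labor force is E + U, and U/(E+U) = 0.0346.
So U = 0.0346 × 165.87 / (1 − 0.0346) = 5.7391 / 0.9654 ≈ 5.94 million.

About 5.94 million are unemployed.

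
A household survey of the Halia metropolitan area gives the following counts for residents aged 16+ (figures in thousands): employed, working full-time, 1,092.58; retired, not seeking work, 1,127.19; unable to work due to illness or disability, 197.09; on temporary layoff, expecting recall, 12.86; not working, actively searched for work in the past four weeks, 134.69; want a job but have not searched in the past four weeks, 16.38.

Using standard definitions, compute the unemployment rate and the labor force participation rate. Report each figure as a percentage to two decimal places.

Employed = 1,092.58 thousand.
Unemployed = 12.86 + 134.69 = 147.55 thousand (jobless and actively searching, or on temporary layoff).
Labor force = 1,092.58 + 147.55 = 1,240.13 thousand.
Not in labor force = 1,127.19 + 197.09 + 16.38 = 1,340.66 thousand (those not working and not actively searching are outside the labor force — including those who want a job but have given up searching).
Civilian working-age population = 1,240.13 + 1,340.66 = 2,580.79 thousand.
Unemployment rate = 147.55 / 1,240.13 = 11.90%.
Labor force participation rate = 1,240.13 / 2,580.79 = 48.05%.

Unemployment rate ≈ 11.90%; labor force participation rate ≈ 48.05%.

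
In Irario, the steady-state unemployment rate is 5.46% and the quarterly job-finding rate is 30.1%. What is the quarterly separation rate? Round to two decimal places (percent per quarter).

From u* = s/(s+f): s = u·f/(1−u).
s = 0.0546 × 30.1 / (1 − 0.0546) = 1.6435 / 0.9454 ≈ 1.74% per quarter.

Separation rate ≈ 1.74% per quarter.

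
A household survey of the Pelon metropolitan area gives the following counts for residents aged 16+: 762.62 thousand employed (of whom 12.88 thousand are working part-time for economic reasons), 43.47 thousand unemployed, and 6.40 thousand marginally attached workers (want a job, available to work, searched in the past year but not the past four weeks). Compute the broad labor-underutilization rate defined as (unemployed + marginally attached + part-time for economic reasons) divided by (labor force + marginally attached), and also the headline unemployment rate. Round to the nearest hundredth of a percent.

Broad underutilization rate ≈ 7.72%; headline unemployment rate ≈ 5.39%.

Labor force = 762.62 + 43.47 = 806.09 thousand.
Numerator = 43.47 + 6.40 + 12.88 = 62.75 thousand.
Denominator = 806.09 + 6.40 = 812.49 thousand.
Broad rate = 62.75 / 812.49 = 7.72%.
Headline unemployment rate = 43.47 / 806.09 = 5.39%.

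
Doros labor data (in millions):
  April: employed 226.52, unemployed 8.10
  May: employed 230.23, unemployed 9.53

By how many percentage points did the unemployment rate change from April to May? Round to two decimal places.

The unemployment rate changed by +0.52 percentage points.

April: labor force = 226.52 + 8.10 = 234.62; u = 8.10/234.62 = 3.45%.
May: labor force = 230.23 + 9.53 = 239.76; u = 9.53/239.76 = 3.97%.
Change = 3.97% − 3.45% = +0.52 pp.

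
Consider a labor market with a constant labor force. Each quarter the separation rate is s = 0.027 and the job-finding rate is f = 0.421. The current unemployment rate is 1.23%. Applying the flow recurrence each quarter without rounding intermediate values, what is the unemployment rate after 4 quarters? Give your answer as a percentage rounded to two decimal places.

With a fixed labor force, u_{t+1} = u_t + s·(1−u_t) − f·u_t = u_t·(1−s−f) + s.
Here 1−s−f = 0.552 and s = 0.027.
u_1 = 0.012300 × 0.552 + 0.027 = 0.033790.
u_2 = 0.033790 × 0.552 + 0.027 = 0.045652.
u_3 = 0.045652 × 0.552 + 0.027 = 0.052200.
u_4 = 0.052200 × 0.552 + 0.027 = 0.055814.

Unemployment rate after four quarters ≈ 5.58%.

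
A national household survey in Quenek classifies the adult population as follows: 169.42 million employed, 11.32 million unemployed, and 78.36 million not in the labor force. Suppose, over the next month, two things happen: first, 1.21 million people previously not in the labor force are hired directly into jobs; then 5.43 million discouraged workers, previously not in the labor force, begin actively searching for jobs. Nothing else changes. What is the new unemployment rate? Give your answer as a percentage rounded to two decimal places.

New unemployment rate ≈ 8.94%.

Initially, labor force = 169.42 + 11.32 = 180.74 million, so u = 11.32/180.74 = 6.26%.
After the first change, employed and labor force both rise by 1.21; unemployed unchanged → E = 170.63, U = 11.32, labor force = 181.95 million.
After the second change, unemployed and labor force both rise by 5.43 → E = 170.63, U = 16.75, labor force = 187.38 million.
New unemployment rate = 16.75 / 187.38 = 8.94%.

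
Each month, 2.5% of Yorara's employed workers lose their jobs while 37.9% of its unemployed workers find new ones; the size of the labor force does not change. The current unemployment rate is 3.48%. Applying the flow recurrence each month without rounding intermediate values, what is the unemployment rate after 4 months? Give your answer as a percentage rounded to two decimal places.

With a fixed labor force, u_{t+1} = u_t + s·(1−u_t) − f·u_t = u_t·(1−s−f) + s.
Here 1−s−f = 0.596 and s = 0.025.
u_1 = 0.034800 × 0.596 + 0.025 = 0.045741.
u_2 = 0.045741 × 0.596 + 0.025 = 0.052262.
u_3 = 0.052262 × 0.596 + 0.025 = 0.056148.
u_4 = 0.056148 × 0.596 + 0.025 = 0.058464.

Unemployment rate after four months ≈ 5.85%.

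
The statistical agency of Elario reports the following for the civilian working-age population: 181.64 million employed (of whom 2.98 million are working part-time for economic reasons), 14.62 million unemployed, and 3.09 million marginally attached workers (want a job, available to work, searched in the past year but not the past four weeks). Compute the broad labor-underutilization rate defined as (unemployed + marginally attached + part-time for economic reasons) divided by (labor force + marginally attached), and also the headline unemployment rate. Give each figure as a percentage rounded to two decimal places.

Broad underutilization rate ≈ 10.38%; headline unemployment rate ≈ 7.45%.

Labor force = 181.64 + 14.62 = 196.26 million.
Numerator = 14.62 + 3.09 + 2.98 = 20.69 million.
Denominator = 196.26 + 3.09 = 199.35 million.
Broad rate = 20.69 / 199.35 = 10.38%.
Headline unemployment rate = 14.62 / 196.26 = 7.45%.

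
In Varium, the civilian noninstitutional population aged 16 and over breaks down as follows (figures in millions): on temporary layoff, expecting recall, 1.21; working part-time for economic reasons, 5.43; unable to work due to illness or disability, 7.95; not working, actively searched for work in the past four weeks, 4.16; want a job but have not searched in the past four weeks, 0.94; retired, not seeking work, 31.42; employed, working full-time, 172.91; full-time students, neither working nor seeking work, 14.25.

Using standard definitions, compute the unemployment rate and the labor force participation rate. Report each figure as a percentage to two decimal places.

Unemployment rate ≈ 2.92%; labor force participation rate ≈ 77.10%.

Employed = 5.43 + 172.91 = 178.34 million (anyone who worked, including part-time for economic reasons, counts as employed).
Unemployed = 1.21 + 4.16 = 5.37 million (jobless and actively searching, or on temporary layoff).
Labor force = 178.34 + 5.37 = 183.71 million.
Not in labor force = 7.95 + 0.94 + 31.42 + 14.25 = 54.56 million (those not working and not actively searching are outside the labor force — including those who want a job but have given up searching).
Civilian working-age population = 183.71 + 54.56 = 238.27 million.
Unemployment rate = 5.37 / 183.71 = 2.92%.
Labor force participation rate = 183.71 / 238.27 = 77.10%.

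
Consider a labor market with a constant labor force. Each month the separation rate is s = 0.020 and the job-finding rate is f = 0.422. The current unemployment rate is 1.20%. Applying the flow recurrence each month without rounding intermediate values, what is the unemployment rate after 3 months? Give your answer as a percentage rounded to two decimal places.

With a fixed labor force, u_{t+1} = u_t + s·(1−u_t) − f·u_t = u_t·(1−s−f) + s.
Here 1−s−f = 0.558 and s = 0.020.
u_1 = 0.012000 × 0.558 + 0.020 = 0.026696.
u_2 = 0.026696 × 0.558 + 0.020 = 0.034896.
u_3 = 0.034896 × 0.558 + 0.020 = 0.039472.

Unemployment rate after three months ≈ 3.95%.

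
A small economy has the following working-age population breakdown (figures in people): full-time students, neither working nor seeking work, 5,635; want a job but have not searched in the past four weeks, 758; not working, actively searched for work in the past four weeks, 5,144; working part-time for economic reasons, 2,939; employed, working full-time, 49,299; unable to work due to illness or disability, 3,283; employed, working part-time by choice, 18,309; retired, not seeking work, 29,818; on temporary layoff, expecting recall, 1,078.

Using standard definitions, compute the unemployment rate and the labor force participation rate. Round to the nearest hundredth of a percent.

Unemployment rate ≈ 8.10%; labor force participation rate ≈ 66.03%.

Employed = 2,939 + 49,299 + 18,309 = 70,547 (anyone who worked, including part-time for economic reasons, counts as employed).
Unemployed = 5,144 + 1,078 = 6,222 (jobless and actively searching, or on temporary layoff).
Labor force = 70,547 + 6,222 = 76,769.
Not in labor force = 5,635 + 758 + 3,283 + 29,818 = 39,494 (those not working and not actively searching are outside the labor force — including those who want a job but have given up searching).
Civilian working-age population = 76,769 + 39,494 = 116,263.
Unemployment rate = 6,222 / 76,769 = 8.10%.
Labor force participation rate = 76,769 / 116,263 = 66.03%.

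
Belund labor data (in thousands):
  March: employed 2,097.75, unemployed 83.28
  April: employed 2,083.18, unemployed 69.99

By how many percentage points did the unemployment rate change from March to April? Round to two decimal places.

March: labor force = 2,097.75 + 83.28 = 2,181.03; u = 83.28/2,181.03 = 3.82%.
April: labor force = 2,083.18 + 69.99 = 2,153.17; u = 69.99/2,153.17 = 3.25%.
Change = 3.25% − 3.82% = −0.57 pp.

The unemployment rate changed by −0.57 percentage points.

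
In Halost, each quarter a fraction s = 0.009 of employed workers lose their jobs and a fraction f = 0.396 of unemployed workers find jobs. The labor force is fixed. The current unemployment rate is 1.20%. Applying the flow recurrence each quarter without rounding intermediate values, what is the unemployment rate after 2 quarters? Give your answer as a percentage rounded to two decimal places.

Unemployment rate after two quarters ≈ 1.86%.

With a fixed labor force, u_{t+1} = u_t + s·(1−u_t) − f·u_t = u_t·(1−s−f) + s.
Here 1−s−f = 0.595 and s = 0.009.
u_1 = 0.012000 × 0.595 + 0.009 = 0.016140.
u_2 = 0.016140 × 0.595 + 0.009 = 0.018603.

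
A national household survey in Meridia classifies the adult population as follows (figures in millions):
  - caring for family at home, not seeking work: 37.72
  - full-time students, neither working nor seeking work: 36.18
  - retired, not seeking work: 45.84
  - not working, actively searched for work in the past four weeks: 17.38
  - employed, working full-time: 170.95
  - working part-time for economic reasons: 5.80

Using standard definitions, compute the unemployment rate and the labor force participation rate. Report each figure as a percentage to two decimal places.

Unemployment rate ≈ 8.95%; labor force participation rate ≈ 61.85%.

Employed = 170.95 + 5.80 = 176.75 million (anyone who worked, including part-time for economic reasons, counts as employed).
Unemployed = 17.38 million.
Labor force = 176.75 + 17.38 = 194.13 million.
Not in labor force = 37.72 + 36.18 + 45.84 = 119.74 million (those not working and not actively searching are outside the labor force).
Civilian working-age population = 194.13 + 119.74 = 313.87 million.
Unemployment rate = 17.38 / 194.13 = 8.95%.
Labor force participation rate = 194.13 / 313.87 = 61.85%.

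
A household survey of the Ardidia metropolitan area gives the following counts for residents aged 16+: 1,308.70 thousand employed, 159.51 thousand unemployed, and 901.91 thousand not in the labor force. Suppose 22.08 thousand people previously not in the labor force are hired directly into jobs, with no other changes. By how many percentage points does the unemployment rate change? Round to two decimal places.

The unemployment rate changes by −0.16 percentage points.

Initially, labor force = 1,308.70 + 159.51 = 1,468.21 thousand, so u = 159.51/1,468.21 = 10.86%.
After the change, employed and labor force both rise by 22.08; unemployed unchanged → E = 1,330.78, U = 159.51, labor force = 1,490.29 thousand.
New unemployment rate = 159.51 / 1,490.29 = 10.70%.
Change = 10.70% − 10.86% = −0.16 percentage points.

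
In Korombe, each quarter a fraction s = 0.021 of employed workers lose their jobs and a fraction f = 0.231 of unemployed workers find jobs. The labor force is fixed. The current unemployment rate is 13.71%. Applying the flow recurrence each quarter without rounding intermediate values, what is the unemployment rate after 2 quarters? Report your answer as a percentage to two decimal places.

Unemployment rate after two quarters ≈ 11.34%.

With a fixed labor force, u_{t+1} = u_t + s·(1−u_t) − f·u_t = u_t·(1−s−f) + s.
Here 1−s−f = 0.748 and s = 0.021.
u_1 = 0.137100 × 0.748 + 0.021 = 0.123551.
u_2 = 0.123551 × 0.748 + 0.021 = 0.113416.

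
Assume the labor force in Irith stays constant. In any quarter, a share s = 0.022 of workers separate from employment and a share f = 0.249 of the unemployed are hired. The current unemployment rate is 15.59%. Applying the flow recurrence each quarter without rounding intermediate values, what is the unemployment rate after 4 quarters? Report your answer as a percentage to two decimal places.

Unemployment rate after four quarters ≈ 10.23%.

With a fixed labor force, u_{t+1} = u_t + s·(1−u_t) − f·u_t = u_t·(1−s−f) + s.
Here 1−s−f = 0.729 and s = 0.022.
u_1 = 0.155900 × 0.729 + 0.022 = 0.135651.
u_2 = 0.135651 × 0.729 + 0.022 = 0.120890.
u_3 = 0.120890 × 0.729 + 0.022 = 0.110129.
u_4 = 0.110129 × 0.729 + 0.022 = 0.102284.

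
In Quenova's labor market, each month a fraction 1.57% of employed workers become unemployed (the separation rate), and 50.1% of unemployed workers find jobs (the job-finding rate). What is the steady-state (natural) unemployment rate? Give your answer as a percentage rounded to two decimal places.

At steady state the flows balance: s·E = f·U, so U/(E+U) = s/(s+f).
u* = 1.57 / (1.57 + 50.1) = 1.57 / 51.67 = 3.04%.

Steady-state unemployment rate ≈ 3.04%.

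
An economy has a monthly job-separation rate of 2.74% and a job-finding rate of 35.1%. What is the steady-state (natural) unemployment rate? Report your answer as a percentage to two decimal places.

At steady state the flows balance: s·E = f·U, so U/(E+U) = s/(s+f).
u* = 2.74 / (2.74 + 35.1) = 2.74 / 37.84 = 7.24%.

Steady-state unemployment rate ≈ 7.24%.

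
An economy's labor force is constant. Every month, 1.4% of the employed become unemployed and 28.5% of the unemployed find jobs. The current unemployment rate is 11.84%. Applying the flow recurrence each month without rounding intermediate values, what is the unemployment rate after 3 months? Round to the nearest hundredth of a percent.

With a fixed labor force, u_{t+1} = u_t + s·(1−u_t) − f·u_t = u_t·(1−s−f) + s.
Here 1−s−f = 0.701 and s = 0.014.
u_1 = 0.118400 × 0.701 + 0.014 = 0.096998.
u_2 = 0.096998 × 0.701 + 0.014 = 0.081996.
u_3 = 0.081996 × 0.701 + 0.014 = 0.071479.

Unemployment rate after three months ≈ 7.15%.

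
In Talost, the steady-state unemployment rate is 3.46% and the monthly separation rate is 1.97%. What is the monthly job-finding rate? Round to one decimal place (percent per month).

Job-finding rate ≈ 55.0% per month.

From u* = s/(s+f): f = s·(1−u)/u.
f = 1.97 × (1 − 0.0346) / 0.0346 = 1.9018 / 0.0346 ≈ 55.0% per month.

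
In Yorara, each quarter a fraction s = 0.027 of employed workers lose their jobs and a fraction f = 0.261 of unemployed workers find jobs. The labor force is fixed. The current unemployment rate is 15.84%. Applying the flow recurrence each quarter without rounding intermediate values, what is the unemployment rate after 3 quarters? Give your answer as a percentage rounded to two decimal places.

Unemployment rate after three quarters ≈ 11.71%.

With a fixed labor force, u_{t+1} = u_t + s·(1−u_t) − f·u_t = u_t·(1−s−f) + s.
Here 1−s−f = 0.712 and s = 0.027.
u_1 = 0.158400 × 0.712 + 0.027 = 0.139781.
u_2 = 0.139781 × 0.712 + 0.027 = 0.126524.
u_3 = 0.126524 × 0.712 + 0.027 = 0.117085.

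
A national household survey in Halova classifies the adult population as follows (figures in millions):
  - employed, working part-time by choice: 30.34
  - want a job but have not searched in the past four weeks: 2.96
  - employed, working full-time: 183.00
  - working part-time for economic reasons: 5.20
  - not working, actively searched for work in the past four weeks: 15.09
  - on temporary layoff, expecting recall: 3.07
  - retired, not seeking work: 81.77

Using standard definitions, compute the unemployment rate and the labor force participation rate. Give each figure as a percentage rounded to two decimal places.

Employed = 30.34 + 183.00 + 5.20 = 218.54 million (anyone who worked, including part-time for economic reasons, counts as employed).
Unemployed = 15.09 + 3.07 = 18.16 million (jobless and actively searching, or on temporary layoff).
Labor force = 218.54 + 18.16 = 236.70 million.
Not in labor force = 2.96 + 81.77 = 84.73 million (those not working and not actively searching are outside the labor force — including those who want a job but have given up searching).
Civilian working-age population = 236.70 + 84.73 = 321.43 million.
Unemployment rate = 18.16 / 236.70 = 7.67%.
Labor force participation rate = 236.70 / 321.43 = 73.64%.

Unemployment rate ≈ 7.67%; labor force participation rate ≈ 73.64%.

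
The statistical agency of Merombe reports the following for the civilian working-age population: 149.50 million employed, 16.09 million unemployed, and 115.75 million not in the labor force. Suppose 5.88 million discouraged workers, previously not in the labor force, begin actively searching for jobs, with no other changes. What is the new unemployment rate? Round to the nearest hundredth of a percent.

New unemployment rate ≈ 12.81%.

Initially, labor force = 149.50 + 16.09 = 165.59 million, so u = 16.09/165.59 = 9.72%.
After the change, unemployed and labor force both rise by 5.88 → E = 149.50, U = 21.97, labor force = 171.47 million.
New unemployment rate = 21.97 / 171.47 = 12.81%.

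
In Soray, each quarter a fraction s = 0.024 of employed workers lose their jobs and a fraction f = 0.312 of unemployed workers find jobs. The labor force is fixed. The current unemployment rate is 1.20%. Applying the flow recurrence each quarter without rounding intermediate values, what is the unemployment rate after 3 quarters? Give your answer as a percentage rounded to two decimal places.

With a fixed labor force, u_{t+1} = u_t + s·(1−u_t) − f·u_t = u_t·(1−s−f) + s.
Here 1−s−f = 0.664 and s = 0.024.
u_1 = 0.012000 × 0.664 + 0.024 = 0.031968.
u_2 = 0.031968 × 0.664 + 0.024 = 0.045227.
u_3 = 0.045227 × 0.664 + 0.024 = 0.054031.

Unemployment rate after three quarters ≈ 5.40%.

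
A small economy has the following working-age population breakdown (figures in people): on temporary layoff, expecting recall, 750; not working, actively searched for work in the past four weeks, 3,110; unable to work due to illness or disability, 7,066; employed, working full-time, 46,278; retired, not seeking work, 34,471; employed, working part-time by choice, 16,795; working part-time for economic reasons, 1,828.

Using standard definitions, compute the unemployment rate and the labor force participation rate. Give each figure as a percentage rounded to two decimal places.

Employed = 46,278 + 16,795 + 1,828 = 64,901 (anyone who worked, including part-time for economic reasons, counts as employed).
Unemployed = 750 + 3,110 = 3,860 (jobless and actively searching, or on temporary layoff).
Labor force = 64,901 + 3,860 = 68,761.
Not in labor force = 7,066 + 34,471 = 41,537 (those not working and not actively searching are outside the labor force).
Civilian working-age population = 68,761 + 41,537 = 110,298.
Unemployment rate = 3,860 / 68,761 = 5.61%.
Labor force participation rate = 68,761 / 110,298 = 62.34%.

Unemployment rate ≈ 5.61%; labor force participation rate ≈ 62.34%.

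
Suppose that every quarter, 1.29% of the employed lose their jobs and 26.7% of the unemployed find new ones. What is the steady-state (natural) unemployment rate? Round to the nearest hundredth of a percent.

At steady state the flows balance: s·E = f·U, so U/(E+U) = s/(s+f).
u* = 1.29 / (1.29 + 26.7) = 1.29 / 27.99 = 4.61%.

Steady-state unemployment rate ≈ 4.61%.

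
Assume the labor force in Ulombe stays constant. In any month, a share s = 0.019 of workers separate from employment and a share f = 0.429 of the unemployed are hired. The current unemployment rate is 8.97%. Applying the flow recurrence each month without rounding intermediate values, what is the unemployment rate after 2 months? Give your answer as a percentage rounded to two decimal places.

With a fixed labor force, u_{t+1} = u_t + s·(1−u_t) − f·u_t = u_t·(1−s−f) + s.
Here 1−s−f = 0.552 and s = 0.019.
u_1 = 0.089700 × 0.552 + 0.019 = 0.068514.
u_2 = 0.068514 × 0.552 + 0.019 = 0.056820.

Unemployment rate after two months ≈ 5.68%.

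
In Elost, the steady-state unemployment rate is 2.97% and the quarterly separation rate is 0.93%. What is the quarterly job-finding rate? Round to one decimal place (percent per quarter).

From u* = s/(s+f): f = s·(1−u)/u.
f = 0.93 × (1 − 0.0297) / 0.0297 = 0.9024 / 0.0297 ≈ 30.4% per quarter.

Job-finding rate ≈ 30.4% per quarter.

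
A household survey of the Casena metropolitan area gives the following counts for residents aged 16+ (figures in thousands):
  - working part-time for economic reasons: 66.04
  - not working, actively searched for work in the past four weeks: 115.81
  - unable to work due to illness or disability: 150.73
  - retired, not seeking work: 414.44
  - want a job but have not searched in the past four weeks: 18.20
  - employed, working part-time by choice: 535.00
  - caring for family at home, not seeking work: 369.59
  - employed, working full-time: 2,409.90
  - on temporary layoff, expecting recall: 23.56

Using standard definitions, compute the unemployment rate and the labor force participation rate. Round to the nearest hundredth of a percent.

Employed = 66.04 + 535.00 + 2,409.90 = 3,010.94 thousand (anyone who worked, including part-time for economic reasons, counts as employed).
Unemployed = 115.81 + 23.56 = 139.37 thousand (jobless and actively searching, or on temporary layoff).
Labor force = 3,010.94 + 139.37 = 3,150.31 thousand.
Not in labor force = 150.73 + 414.44 + 18.20 + 369.59 = 952.96 thousand (those not working and not actively searching are outside the labor force — including those who want a job but have given up searching).
Civilian working-age population = 3,150.31 + 952.96 = 4,103.27 thousand.
Unemployment rate = 139.37 / 3,150.31 = 4.42%.
Labor force participation rate = 3,150.31 / 4,103.27 = 76.78%.

Unemployment rate ≈ 4.42%; labor force participation rate ≈ 76.78%.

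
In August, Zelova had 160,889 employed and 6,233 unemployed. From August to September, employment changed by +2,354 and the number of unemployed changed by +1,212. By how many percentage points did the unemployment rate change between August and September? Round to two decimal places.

The unemployment rate changed by +0.63 percentage points.

August: labor force = 160,889 + 6,233 = 167,122; u = 6,233/167,122 = 3.73%.
September: labor force = 163,243 + 7,445 = 170,688; u = 7,445/170,688 = 4.36%.
Change = 4.36% − 3.73% = +0.63 pp.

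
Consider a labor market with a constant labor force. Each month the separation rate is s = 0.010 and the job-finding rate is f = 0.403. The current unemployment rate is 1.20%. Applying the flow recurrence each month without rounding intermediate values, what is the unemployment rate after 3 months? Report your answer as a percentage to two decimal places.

With a fixed labor force, u_{t+1} = u_t + s·(1−u_t) − f·u_t = u_t·(1−s−f) + s.
Here 1−s−f = 0.587 and s = 0.010.
u_1 = 0.012000 × 0.587 + 0.010 = 0.017044.
u_2 = 0.017044 × 0.587 + 0.010 = 0.020005.
u_3 = 0.020005 × 0.587 + 0.010 = 0.021743.

Unemployment rate after three months ≈ 2.17%.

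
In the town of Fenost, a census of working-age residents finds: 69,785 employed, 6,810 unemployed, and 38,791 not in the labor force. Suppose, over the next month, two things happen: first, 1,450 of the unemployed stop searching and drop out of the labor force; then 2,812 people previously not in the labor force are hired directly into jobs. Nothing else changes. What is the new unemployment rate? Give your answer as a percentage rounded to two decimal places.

New unemployment rate ≈ 6.88%.

Initially, labor force = 69,785 + 6,810 = 76,595, so u = 6,810/76,595 = 8.89%.
After the first change, unemployed and labor force both fall by 1,450 → E = 69,785, U = 5,360, labor force = 75,145.
After the second change, employed and labor force both rise by 2,812; unemployed unchanged → E = 72,597, U = 5,360, labor force = 77,957.
New unemployment rate = 5,360 / 77,957 = 6.88%.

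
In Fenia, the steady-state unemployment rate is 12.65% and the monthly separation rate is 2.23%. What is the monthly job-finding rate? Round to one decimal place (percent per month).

Job-finding rate ≈ 15.4% per month.

From u* = s/(s+f): f = s·(1−u)/u.
f = 2.23 × (1 − 0.1265) / 0.1265 = 1.9479 / 0.1265 ≈ 15.4% per month.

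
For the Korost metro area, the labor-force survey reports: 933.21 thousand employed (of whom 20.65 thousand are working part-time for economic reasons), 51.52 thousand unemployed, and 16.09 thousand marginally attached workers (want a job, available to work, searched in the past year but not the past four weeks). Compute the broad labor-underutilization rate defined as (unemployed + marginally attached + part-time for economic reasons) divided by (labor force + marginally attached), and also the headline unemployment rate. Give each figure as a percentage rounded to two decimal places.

Broad underutilization rate ≈ 8.82%; headline unemployment rate ≈ 5.23%.

Labor force = 933.21 + 51.52 = 984.73 thousand.
Numerator = 51.52 + 16.09 + 20.65 = 88.26 thousand.
Denominator = 984.73 + 16.09 = 1,000.82 thousand.
Broad rate = 88.26 / 1,000.82 = 8.82%.
Headline unemployment rate = 51.52 / 984.73 = 5.23%.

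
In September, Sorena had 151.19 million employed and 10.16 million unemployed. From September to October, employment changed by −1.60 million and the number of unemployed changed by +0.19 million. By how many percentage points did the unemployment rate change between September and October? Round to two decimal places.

September: labor force = 151.19 + 10.16 = 161.35; u = 10.16/161.35 = 6.30%.
October: labor force = 149.59 + 10.35 = 159.94; u = 10.35/159.94 = 6.47%.
Change = 6.47% − 6.30% = +0.17 pp.

The unemployment rate changed by +0.17 percentage points.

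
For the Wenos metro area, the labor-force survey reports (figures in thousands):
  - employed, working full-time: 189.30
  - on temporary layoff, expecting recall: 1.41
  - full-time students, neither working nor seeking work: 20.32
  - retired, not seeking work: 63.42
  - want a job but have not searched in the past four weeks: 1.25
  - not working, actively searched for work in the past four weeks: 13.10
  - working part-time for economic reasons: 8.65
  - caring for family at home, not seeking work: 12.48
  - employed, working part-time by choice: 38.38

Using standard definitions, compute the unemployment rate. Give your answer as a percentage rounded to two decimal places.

Unemployment rate ≈ 5.78%.

Employed = 189.30 + 8.65 + 38.38 = 236.33 thousand (anyone who worked, including part-time for economic reasons, counts as employed).
Unemployed = 1.41 + 13.10 = 14.51 thousand (jobless and actively searching, or on temporary layoff).
Labor force = 236.33 + 14.51 = 250.84 thousand.
Unemployment rate = 14.51 / 250.84 = 5.78%.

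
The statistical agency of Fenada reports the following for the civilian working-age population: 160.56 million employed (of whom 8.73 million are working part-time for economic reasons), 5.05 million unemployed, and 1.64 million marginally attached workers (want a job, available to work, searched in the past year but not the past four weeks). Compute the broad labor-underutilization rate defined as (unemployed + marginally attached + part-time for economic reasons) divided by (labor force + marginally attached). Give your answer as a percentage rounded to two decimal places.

Labor force = 160.56 + 5.05 = 165.61 million.
Numerator = 5.05 + 1.64 + 8.73 = 15.42 million.
Denominator = 165.61 + 1.64 = 167.25 million.
Broad rate = 15.42 / 167.25 = 9.22%.

Broad underutilization rate ≈ 9.22%.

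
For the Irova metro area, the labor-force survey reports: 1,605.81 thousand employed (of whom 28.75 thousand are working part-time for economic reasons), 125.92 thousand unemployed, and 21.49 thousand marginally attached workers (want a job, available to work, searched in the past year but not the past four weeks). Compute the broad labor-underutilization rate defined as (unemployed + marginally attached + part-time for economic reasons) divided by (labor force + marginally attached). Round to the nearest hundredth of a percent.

Labor force = 1,605.81 + 125.92 = 1,731.73 thousand.
Numerator = 125.92 + 21.49 + 28.75 = 176.16 thousand.
Denominator = 1,731.73 + 21.49 = 1,753.22 thousand.
Broad rate = 176.16 / 1,753.22 = 10.05%.

Broad underutilization rate ≈ 10.05%.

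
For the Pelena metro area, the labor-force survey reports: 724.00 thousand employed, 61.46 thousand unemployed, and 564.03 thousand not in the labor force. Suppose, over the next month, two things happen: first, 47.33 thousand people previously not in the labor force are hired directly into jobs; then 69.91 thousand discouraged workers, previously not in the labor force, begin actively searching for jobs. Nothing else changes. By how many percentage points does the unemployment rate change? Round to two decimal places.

Initially, labor force = 724.00 + 61.46 = 785.46 thousand, so u = 61.46/785.46 = 7.82%.
After the first change, employed and labor force both rise by 47.33; unemployed unchanged → E = 771.33, U = 61.46, labor force = 832.79 thousand.
After the second change, unemployed and labor force both rise by 69.91 → E = 771.33, U = 131.37, labor force = 902.70 thousand.
New unemployment rate = 131.37 / 902.70 = 14.55%.
Change = 14.55% − 7.82% = +6.73 percentage points.

The unemployment rate changes by +6.73 percentage points.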